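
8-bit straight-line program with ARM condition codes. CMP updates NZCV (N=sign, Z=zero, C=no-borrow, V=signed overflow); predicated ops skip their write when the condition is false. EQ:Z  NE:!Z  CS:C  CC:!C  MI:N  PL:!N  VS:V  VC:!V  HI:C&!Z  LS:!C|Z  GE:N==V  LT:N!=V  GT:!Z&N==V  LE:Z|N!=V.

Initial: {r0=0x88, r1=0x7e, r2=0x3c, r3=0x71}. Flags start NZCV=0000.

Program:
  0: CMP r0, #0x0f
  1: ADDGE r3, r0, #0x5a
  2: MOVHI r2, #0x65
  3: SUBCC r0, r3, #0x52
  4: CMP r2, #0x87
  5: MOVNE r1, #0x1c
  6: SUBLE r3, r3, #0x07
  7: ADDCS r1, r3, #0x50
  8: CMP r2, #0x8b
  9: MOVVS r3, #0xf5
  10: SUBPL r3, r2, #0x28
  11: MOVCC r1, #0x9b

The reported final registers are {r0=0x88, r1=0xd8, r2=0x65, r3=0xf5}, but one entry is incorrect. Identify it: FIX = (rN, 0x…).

[0] flags=0011 → (cmp)
[1] flags=0011 GE?F → skip
[2] flags=0011 HI?T → r2=0x65
[3] flags=0011 CC?F → skip
[4] flags=1001 → (cmp)
[5] flags=1001 NE?T → r1=0x1c
[6] flags=1001 LE?F → skip
[7] flags=1001 CS?F → skip
[8] flags=1001 → (cmp)
[9] flags=1001 VS?T → r3=0xf5
[10] flags=1001 PL?F → skip
[11] flags=1001 CC?T → r1=0x9b

FIX = (r1, 0x9b)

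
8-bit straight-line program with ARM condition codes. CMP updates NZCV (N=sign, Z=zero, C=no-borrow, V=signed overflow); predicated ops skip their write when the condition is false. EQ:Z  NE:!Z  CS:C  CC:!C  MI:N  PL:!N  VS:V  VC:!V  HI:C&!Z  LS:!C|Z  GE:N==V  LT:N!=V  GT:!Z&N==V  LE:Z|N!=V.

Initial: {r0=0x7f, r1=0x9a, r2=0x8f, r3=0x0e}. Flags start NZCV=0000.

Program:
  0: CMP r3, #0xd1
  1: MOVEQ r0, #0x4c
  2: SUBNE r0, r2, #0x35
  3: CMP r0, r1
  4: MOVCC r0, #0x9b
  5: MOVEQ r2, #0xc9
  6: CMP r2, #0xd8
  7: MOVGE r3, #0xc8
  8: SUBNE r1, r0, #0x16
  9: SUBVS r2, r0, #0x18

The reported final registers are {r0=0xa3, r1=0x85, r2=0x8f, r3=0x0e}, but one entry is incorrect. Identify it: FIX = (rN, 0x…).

0: ✓ CMP  NZCV=0000
1: · MOVEQ
2: ✓ SUBNE  r0←0x5a
3: ✓ CMP  NZCV=1001
4: ✓ MOVCC  r0←0x9b
5: · MOVEQ
6: ✓ CMP  NZCV=1000
7: · MOVGE
8: ✓ SUBNE  r1←0x85
9: · SUBVS

FIX = (r0, 0x9b)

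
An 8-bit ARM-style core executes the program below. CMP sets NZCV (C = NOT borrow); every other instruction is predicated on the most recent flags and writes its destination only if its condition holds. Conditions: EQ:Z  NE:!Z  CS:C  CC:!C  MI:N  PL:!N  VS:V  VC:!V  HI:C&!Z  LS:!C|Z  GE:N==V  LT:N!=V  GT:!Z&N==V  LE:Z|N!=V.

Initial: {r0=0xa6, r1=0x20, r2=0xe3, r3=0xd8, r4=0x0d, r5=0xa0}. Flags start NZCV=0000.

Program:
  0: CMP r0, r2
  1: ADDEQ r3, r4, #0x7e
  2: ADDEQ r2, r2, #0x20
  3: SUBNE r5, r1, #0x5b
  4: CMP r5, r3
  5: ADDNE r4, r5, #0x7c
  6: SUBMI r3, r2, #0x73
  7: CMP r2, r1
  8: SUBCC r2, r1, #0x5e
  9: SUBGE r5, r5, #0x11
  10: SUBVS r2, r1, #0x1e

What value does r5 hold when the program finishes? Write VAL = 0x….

[0] flags=1000 → (cmp)
[1] flags=1000 EQ?F → skip
[2] flags=1000 EQ?F → skip
[3] flags=1000 NE?T → r5=0xc5
[4] flags=1000 → (cmp)
[5] flags=1000 NE?T → r4=0x41
[6] flags=1000 MI?T → r3=0x70
[7] flags=1010 → (cmp)
[8] flags=1010 CC?F → skip
[9] flags=1010 GE?F → skip
[10] flags=1010 VS?F → skip

VAL = 0xc5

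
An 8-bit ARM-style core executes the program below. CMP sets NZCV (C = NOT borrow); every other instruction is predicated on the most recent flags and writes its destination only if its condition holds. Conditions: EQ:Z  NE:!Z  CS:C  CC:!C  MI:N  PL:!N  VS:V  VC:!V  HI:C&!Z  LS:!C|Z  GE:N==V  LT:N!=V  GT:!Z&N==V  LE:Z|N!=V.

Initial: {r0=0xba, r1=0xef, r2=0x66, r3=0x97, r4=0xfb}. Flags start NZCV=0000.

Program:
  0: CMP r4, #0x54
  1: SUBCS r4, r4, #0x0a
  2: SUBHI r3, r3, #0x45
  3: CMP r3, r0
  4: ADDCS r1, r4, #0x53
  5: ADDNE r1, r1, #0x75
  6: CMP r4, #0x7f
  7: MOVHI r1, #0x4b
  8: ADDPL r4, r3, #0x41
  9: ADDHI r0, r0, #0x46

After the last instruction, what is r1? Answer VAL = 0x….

VAL = 0x4b

[0] flags=1010 → (cmp)
[1] flags=1010 CS?T → r4=0xf1
[2] flags=1010 HI?T → r3=0x52
[3] flags=1001 → (cmp)
[4] flags=1001 CS?F → skip
[5] flags=1001 NE?T → r1=0x64
[6] flags=0011 → (cmp)
[7] flags=0011 HI?T → r1=0x4b
[8] flags=0011 PL?T → r4=0x93
[9] flags=0011 HI?T → r0=0x00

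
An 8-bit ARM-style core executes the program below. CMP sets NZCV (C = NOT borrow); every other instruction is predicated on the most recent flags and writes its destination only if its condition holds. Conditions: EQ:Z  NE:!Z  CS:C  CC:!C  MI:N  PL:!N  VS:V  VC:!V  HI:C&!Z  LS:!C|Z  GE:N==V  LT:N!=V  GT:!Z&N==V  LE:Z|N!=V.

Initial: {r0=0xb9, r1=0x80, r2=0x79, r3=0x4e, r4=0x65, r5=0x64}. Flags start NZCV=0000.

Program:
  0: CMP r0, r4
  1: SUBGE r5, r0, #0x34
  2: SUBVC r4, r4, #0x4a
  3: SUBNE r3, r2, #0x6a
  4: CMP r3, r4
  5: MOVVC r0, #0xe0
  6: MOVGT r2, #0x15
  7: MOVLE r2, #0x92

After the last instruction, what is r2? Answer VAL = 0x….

VAL = 0x92

0: ✓ CMP  NZCV=0011
1: · SUBGE
2: · SUBVC
3: ✓ SUBNE  r3←0x0f
4: ✓ CMP  NZCV=1000
5: ✓ MOVVC  r0←0xe0
6: · MOVGT
7: ✓ MOVLE  r2←0x92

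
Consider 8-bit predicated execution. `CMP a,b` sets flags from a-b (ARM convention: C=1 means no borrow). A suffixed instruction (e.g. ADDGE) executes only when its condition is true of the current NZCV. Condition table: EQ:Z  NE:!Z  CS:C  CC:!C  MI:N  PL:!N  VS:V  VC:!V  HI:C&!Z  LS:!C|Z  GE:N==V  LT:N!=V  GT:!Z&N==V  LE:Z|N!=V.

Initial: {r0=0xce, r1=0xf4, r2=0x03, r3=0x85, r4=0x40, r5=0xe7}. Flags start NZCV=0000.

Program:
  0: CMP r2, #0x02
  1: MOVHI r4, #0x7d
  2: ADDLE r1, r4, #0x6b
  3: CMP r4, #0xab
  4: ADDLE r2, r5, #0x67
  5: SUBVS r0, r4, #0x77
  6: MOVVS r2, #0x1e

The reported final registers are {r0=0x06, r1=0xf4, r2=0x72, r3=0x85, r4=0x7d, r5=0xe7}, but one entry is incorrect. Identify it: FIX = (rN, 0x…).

0: ✓ CMP  NZCV=0010
1: ✓ MOVHI  r4←0x7d
2: · ADDLE
3: ✓ CMP  NZCV=1001
4: · ADDLE
5: ✓ SUBVS  r0←0x06
6: ✓ MOVVS  r2←0x1e

FIX = (r2, 0x1e)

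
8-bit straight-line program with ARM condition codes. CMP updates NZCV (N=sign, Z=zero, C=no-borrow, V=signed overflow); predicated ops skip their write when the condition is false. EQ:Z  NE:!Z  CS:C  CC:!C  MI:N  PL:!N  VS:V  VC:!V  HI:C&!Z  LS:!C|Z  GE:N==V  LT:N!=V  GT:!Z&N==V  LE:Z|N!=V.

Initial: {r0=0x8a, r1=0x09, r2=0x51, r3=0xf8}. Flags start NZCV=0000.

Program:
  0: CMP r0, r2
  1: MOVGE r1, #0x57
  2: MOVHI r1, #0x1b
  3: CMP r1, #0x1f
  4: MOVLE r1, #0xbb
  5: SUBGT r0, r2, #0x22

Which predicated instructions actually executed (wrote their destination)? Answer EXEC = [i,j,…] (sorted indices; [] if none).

[0] flags=0011 → (cmp)
[1] flags=0011 GE?F → skip
[2] flags=0011 HI?T → r1=0x1b
[3] flags=1000 → (cmp)
[4] flags=1000 LE?T → r1=0xbb
[5] flags=1000 GT?F → skip

EXEC = [2,4]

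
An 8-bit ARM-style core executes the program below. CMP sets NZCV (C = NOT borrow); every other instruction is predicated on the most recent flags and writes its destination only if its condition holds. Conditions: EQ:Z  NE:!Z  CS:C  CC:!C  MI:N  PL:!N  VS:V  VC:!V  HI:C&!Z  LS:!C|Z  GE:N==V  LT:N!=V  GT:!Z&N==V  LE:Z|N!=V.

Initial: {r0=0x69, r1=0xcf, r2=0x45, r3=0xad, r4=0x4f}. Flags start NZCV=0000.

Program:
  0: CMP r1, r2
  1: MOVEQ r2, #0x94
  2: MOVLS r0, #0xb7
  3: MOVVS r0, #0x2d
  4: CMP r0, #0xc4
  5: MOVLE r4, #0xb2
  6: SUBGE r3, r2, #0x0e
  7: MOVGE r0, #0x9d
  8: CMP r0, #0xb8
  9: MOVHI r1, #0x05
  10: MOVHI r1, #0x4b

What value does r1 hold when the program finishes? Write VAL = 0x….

VAL = 0xcf

0: ✓ CMP  NZCV=1010
1: · MOVEQ
2: · MOVLS
3: · MOVVS
4: ✓ CMP  NZCV=1001
5: · MOVLE
6: ✓ SUBGE  r3←0x37
7: ✓ MOVGE  r0←0x9d
8: ✓ CMP  NZCV=1000
9: · MOVHI
10: · MOVHI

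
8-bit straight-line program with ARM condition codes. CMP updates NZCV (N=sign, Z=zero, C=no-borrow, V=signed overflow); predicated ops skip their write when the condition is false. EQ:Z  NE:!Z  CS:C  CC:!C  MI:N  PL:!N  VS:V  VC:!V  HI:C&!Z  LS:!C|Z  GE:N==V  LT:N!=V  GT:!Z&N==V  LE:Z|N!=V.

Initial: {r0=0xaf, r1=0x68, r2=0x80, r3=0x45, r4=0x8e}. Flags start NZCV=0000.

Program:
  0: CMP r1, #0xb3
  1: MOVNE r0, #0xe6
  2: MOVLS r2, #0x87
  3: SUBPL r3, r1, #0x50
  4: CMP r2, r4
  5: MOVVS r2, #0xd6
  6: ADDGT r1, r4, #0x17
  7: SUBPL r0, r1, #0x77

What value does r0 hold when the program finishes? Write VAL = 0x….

0: ✓ CMP  NZCV=1001
1: ✓ MOVNE  r0←0xe6
2: ✓ MOVLS  r2←0x87
3: · SUBPL
4: ✓ CMP  NZCV=1000
5: · MOVVS
6: · ADDGT
7: · SUBPL

VAL = 0xe6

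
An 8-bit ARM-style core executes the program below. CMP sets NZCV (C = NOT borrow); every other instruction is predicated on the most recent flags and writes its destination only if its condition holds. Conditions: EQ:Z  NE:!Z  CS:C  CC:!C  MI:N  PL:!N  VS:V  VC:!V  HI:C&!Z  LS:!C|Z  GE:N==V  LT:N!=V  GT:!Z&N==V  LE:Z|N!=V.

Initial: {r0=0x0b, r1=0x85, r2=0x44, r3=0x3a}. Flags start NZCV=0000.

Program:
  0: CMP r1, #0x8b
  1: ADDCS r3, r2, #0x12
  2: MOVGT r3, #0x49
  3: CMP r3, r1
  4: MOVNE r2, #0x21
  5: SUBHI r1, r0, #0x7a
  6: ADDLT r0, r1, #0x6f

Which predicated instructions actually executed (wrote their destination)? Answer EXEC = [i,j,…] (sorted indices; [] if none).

EXEC = [4]

0: ✓ CMP  NZCV=1000
1: · ADDCS
2: · MOVGT
3: ✓ CMP  NZCV=1001
4: ✓ MOVNE  r2←0x21
5: · SUBHI
6: · ADDLT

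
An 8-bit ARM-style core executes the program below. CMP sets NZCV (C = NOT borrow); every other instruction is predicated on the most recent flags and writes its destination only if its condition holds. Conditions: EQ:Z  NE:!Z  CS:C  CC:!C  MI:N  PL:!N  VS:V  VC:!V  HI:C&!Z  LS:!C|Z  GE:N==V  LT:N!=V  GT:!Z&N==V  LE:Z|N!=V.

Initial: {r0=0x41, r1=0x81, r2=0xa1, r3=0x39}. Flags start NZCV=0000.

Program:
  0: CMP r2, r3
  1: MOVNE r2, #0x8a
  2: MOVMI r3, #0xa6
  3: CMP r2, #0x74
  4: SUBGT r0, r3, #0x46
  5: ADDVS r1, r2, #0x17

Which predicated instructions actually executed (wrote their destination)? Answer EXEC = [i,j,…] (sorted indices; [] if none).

0: ✓ CMP  NZCV=0011
1: ✓ MOVNE  r2←0x8a
2: · MOVMI
3: ✓ CMP  NZCV=0011
4: · SUBGT
5: ✓ ADDVS  r1←0xa1

EXEC = [1,5]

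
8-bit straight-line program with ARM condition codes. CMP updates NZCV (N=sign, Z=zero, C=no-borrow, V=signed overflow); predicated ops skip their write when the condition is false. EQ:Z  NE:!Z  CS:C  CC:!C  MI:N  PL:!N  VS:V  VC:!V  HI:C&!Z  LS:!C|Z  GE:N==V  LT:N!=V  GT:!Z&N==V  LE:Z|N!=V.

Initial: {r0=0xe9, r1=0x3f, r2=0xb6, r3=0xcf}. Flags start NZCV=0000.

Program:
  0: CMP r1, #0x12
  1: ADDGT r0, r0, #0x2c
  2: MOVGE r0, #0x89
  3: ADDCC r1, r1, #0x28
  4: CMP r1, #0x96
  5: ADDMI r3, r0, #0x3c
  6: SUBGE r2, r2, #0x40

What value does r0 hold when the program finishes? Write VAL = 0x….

VAL = 0x89

[0] flags=0010 → (cmp)
[1] flags=0010 GT?T → r0=0x15
[2] flags=0010 GE?T → r0=0x89
[3] flags=0010 CC?F → skip
[4] flags=1001 → (cmp)
[5] flags=1001 MI?T → r3=0xc5
[6] flags=1001 GE?T → r2=0x76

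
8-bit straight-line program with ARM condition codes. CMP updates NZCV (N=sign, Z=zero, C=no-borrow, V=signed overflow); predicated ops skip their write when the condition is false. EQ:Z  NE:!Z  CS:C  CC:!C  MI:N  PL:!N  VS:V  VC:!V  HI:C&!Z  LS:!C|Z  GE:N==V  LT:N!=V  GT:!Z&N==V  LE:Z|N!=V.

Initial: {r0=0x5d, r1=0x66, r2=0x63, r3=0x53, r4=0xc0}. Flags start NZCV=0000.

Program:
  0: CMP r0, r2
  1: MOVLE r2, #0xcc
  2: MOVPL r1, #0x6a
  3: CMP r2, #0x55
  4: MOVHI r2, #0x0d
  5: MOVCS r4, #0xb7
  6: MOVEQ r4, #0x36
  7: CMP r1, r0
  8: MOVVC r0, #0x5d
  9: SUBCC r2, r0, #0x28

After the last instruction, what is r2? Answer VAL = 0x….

VAL = 0x0d

[0] flags=1000 → (cmp)
[1] flags=1000 LE?T → r2=0xcc
[2] flags=1000 PL?F → skip
[3] flags=0011 → (cmp)
[4] flags=0011 HI?T → r2=0x0d
[5] flags=0011 CS?T → r4=0xb7
[6] flags=0011 EQ?F → skip
[7] flags=0010 → (cmp)
[8] flags=0010 VC?T → r0=0x5d
[9] flags=0010 CC?F → skip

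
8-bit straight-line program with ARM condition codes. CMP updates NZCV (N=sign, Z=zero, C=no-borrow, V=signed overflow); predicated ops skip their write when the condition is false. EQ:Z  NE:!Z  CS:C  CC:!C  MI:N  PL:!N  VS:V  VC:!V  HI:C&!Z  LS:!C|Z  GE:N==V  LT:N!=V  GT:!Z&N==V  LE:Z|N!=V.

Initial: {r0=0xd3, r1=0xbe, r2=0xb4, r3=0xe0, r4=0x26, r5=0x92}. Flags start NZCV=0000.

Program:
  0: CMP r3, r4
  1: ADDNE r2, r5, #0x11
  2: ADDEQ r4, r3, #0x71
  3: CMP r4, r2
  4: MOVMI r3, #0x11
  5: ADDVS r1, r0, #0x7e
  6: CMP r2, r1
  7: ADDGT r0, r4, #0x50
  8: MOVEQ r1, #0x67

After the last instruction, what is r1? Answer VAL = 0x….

[0] flags=1010 → (cmp)
[1] flags=1010 NE?T → r2=0xa3
[2] flags=1010 EQ?F → skip
[3] flags=1001 → (cmp)
[4] flags=1001 MI?T → r3=0x11
[5] flags=1001 VS?T → r1=0x51
[6] flags=0011 → (cmp)
[7] flags=0011 GT?F → skip
[8] flags=0011 EQ?F → skip

VAL = 0x51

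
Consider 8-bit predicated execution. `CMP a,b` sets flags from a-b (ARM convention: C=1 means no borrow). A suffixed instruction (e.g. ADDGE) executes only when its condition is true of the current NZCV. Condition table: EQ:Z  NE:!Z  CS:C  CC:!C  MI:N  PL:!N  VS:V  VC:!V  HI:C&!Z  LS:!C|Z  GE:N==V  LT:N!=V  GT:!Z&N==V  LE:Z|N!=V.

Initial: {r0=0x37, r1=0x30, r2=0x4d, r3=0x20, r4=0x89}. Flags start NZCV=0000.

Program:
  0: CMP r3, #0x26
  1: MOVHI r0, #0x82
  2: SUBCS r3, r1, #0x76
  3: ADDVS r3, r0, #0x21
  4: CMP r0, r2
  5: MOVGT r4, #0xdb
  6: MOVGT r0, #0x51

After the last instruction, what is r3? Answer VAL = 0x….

0: ✓ CMP  NZCV=1000
1: · MOVHI
2: · SUBCS
3: · ADDVS
4: ✓ CMP  NZCV=1000
5: · MOVGT
6: · MOVGT

VAL = 0x20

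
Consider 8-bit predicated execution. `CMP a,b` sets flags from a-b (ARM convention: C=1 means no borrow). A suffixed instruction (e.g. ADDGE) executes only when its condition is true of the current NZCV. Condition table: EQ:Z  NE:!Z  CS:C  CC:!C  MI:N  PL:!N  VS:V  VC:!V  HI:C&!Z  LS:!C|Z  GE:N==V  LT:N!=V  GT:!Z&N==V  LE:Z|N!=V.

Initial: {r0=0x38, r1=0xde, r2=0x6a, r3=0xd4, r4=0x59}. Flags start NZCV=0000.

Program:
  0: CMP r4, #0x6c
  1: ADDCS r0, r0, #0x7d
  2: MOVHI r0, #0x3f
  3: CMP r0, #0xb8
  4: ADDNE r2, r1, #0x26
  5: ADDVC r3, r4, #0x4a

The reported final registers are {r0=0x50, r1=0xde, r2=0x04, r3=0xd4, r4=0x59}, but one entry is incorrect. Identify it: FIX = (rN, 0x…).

FIX = (r0, 0x38)

[0] flags=1000 → (cmp)
[1] flags=1000 CS?F → skip
[2] flags=1000 HI?F → skip
[3] flags=1001 → (cmp)
[4] flags=1001 NE?T → r2=0x04
[5] flags=1001 VC?F → skip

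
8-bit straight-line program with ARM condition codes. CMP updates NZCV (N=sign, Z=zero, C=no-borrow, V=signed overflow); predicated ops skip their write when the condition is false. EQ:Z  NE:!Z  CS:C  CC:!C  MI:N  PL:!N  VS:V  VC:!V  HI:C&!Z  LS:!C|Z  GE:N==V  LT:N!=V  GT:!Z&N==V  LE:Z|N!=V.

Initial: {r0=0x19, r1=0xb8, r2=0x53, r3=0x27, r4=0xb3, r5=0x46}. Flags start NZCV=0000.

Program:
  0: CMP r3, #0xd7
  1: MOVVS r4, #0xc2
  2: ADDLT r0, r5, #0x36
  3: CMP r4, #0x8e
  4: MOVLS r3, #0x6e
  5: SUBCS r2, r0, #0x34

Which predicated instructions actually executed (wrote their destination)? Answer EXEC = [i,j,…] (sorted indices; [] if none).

0: ✓ CMP  NZCV=0000
1: · MOVVS
2: · ADDLT
3: ✓ CMP  NZCV=0010
4: · MOVLS
5: ✓ SUBCS  r2←0xe5

EXEC = [5]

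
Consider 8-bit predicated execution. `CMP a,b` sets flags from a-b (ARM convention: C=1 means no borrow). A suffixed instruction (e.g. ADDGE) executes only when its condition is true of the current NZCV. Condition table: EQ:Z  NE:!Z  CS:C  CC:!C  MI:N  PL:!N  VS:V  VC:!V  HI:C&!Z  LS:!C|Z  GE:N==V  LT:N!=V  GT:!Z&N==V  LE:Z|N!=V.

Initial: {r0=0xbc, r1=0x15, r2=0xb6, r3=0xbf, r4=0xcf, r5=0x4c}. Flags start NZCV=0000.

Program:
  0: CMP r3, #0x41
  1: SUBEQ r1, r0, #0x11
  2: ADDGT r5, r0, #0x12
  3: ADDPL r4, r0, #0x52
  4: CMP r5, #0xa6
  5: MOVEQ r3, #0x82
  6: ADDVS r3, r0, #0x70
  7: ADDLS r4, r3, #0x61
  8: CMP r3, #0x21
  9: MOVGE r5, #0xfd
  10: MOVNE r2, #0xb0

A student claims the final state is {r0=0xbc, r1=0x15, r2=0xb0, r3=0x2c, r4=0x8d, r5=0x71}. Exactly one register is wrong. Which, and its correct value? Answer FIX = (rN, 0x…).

0: ✓ CMP  NZCV=0011
1: · SUBEQ
2: · ADDGT
3: ✓ ADDPL  r4←0x0e
4: ✓ CMP  NZCV=1001
5: · MOVEQ
6: ✓ ADDVS  r3←0x2c
7: ✓ ADDLS  r4←0x8d
8: ✓ CMP  NZCV=0010
9: ✓ MOVGE  r5←0xfd
10: ✓ MOVNE  r2←0xb0

FIX = (r5, 0xfd)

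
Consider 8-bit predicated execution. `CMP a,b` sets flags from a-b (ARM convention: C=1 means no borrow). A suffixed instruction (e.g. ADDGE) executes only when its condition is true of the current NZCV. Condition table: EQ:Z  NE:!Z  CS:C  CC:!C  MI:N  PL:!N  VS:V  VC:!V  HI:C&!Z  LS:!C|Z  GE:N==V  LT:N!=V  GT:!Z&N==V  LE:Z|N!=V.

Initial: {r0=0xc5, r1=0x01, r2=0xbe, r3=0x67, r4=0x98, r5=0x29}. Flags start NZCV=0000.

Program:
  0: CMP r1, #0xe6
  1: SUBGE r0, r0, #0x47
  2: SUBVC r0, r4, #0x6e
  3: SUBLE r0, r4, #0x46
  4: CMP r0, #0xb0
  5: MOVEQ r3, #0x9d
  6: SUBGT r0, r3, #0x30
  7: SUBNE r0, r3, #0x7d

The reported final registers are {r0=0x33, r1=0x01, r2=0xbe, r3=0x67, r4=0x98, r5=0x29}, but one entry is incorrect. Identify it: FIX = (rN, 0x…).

FIX = (r0, 0xea)

0: ✓ CMP  NZCV=0000
1: ✓ SUBGE  r0←0x7e
2: ✓ SUBVC  r0←0x2a
3: · SUBLE
4: ✓ CMP  NZCV=0000
5: · MOVEQ
6: ✓ SUBGT  r0←0x37
7: ✓ SUBNE  r0←0xea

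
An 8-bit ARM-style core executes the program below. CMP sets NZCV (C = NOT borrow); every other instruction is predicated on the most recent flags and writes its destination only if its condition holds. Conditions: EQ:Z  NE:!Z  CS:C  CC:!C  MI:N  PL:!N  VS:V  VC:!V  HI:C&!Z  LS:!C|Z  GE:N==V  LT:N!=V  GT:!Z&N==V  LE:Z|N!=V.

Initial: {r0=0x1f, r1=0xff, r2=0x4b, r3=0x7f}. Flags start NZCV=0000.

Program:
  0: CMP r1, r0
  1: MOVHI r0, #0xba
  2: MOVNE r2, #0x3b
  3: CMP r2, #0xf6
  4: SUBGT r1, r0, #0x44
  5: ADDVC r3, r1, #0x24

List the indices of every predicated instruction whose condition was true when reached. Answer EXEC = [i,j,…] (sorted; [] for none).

EXEC = [1,2,4,5]

[0] flags=1010 → (cmp)
[1] flags=1010 HI?T → r0=0xba
[2] flags=1010 NE?T → r2=0x3b
[3] flags=0000 → (cmp)
[4] flags=0000 GT?T → r1=0x76
[5] flags=0000 VC?T → r3=0x9a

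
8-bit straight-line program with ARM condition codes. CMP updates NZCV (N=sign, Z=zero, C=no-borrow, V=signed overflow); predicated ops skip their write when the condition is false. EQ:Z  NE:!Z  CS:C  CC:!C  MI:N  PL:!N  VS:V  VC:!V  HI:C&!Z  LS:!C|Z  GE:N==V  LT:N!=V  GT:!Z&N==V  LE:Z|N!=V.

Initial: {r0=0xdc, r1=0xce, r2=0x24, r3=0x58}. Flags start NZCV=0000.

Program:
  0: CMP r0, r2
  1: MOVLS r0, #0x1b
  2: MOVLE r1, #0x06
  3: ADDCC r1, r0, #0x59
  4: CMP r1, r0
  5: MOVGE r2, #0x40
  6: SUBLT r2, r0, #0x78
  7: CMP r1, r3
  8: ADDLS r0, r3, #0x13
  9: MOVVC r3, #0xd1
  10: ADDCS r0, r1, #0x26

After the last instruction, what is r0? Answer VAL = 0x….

VAL = 0x6b

[0] flags=1010 → (cmp)
[1] flags=1010 LS?F → skip
[2] flags=1010 LE?T → r1=0x06
[3] flags=1010 CC?F → skip
[4] flags=0000 → (cmp)
[5] flags=0000 GE?T → r2=0x40
[6] flags=0000 LT?F → skip
[7] flags=1000 → (cmp)
[8] flags=1000 LS?T → r0=0x6b
[9] flags=1000 VC?T → r3=0xd1
[10] flags=1000 CS?F → skip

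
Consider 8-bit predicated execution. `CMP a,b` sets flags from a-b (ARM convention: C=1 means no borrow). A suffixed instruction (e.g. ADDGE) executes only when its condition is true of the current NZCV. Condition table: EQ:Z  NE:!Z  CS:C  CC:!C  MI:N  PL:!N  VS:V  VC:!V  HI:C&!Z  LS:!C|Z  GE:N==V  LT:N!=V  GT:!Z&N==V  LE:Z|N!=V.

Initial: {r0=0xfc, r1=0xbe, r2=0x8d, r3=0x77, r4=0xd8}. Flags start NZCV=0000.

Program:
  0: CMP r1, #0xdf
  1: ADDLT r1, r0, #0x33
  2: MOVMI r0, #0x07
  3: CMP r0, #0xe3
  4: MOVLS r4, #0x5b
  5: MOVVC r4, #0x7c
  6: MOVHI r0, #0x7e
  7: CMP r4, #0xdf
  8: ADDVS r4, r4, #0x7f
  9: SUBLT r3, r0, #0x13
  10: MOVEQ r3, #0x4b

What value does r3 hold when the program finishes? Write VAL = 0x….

0: ✓ CMP  NZCV=1000
1: ✓ ADDLT  r1←0x2f
2: ✓ MOVMI  r0←0x07
3: ✓ CMP  NZCV=0000
4: ✓ MOVLS  r4←0x5b
5: ✓ MOVVC  r4←0x7c
6: · MOVHI
7: ✓ CMP  NZCV=1001
8: ✓ ADDVS  r4←0xfb
9: · SUBLT
10: · MOVEQ

VAL = 0x77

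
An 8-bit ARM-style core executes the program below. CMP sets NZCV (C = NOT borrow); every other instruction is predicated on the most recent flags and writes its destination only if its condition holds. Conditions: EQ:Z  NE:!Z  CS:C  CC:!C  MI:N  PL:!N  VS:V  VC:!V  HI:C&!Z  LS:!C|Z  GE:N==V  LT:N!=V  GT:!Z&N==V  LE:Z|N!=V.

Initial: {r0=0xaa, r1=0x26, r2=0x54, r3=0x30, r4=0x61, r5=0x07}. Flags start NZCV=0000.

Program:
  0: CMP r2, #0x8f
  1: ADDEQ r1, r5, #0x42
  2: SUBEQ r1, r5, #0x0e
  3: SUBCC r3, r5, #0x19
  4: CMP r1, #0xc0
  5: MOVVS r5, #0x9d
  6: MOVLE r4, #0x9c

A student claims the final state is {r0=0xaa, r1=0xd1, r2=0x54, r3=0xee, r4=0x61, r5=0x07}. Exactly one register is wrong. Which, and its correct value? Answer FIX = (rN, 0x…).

0: ✓ CMP  NZCV=1001
1: · ADDEQ
2: · SUBEQ
3: ✓ SUBCC  r3←0xee
4: ✓ CMP  NZCV=0000
5: · MOVVS
6: · MOVLE

FIX = (r1, 0x26)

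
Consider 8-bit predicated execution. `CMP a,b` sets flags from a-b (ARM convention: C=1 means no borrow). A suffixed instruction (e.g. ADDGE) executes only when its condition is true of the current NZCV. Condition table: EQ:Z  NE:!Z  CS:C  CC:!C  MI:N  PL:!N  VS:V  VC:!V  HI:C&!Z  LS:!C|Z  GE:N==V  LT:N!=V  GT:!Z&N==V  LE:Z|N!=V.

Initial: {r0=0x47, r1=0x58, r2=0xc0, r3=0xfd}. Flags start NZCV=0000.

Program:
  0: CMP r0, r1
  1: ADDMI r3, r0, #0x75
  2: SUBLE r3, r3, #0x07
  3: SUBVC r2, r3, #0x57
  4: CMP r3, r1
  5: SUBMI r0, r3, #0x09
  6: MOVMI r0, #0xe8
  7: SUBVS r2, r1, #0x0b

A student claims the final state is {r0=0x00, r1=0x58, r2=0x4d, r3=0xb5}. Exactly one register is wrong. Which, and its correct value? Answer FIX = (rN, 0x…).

[0] flags=1000 → (cmp)
[1] flags=1000 MI?T → r3=0xbc
[2] flags=1000 LE?T → r3=0xb5
[3] flags=1000 VC?T → r2=0x5e
[4] flags=0011 → (cmp)
[5] flags=0011 MI?F → skip
[6] flags=0011 MI?F → skip
[7] flags=0011 VS?T → r2=0x4d

FIX = (r0, 0x47)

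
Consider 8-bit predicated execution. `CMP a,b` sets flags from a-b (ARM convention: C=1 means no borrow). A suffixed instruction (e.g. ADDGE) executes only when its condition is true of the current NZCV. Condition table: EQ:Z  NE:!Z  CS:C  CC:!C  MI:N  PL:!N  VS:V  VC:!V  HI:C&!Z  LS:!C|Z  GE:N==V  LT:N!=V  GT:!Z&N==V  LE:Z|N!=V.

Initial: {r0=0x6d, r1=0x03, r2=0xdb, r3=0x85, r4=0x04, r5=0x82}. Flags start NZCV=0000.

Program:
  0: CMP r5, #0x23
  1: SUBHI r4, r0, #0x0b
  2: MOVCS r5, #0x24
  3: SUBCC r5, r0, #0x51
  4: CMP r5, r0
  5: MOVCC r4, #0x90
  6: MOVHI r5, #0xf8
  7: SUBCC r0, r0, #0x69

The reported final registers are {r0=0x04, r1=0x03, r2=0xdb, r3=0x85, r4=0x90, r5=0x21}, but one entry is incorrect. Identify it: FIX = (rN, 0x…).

FIX = (r5, 0x24)

[0] flags=0011 → (cmp)
[1] flags=0011 HI?T → r4=0x62
[2] flags=0011 CS?T → r5=0x24
[3] flags=0011 CC?F → skip
[4] flags=1000 → (cmp)
[5] flags=1000 CC?T → r4=0x90
[6] flags=1000 HI?F → skip
[7] flags=1000 CC?T → r0=0x04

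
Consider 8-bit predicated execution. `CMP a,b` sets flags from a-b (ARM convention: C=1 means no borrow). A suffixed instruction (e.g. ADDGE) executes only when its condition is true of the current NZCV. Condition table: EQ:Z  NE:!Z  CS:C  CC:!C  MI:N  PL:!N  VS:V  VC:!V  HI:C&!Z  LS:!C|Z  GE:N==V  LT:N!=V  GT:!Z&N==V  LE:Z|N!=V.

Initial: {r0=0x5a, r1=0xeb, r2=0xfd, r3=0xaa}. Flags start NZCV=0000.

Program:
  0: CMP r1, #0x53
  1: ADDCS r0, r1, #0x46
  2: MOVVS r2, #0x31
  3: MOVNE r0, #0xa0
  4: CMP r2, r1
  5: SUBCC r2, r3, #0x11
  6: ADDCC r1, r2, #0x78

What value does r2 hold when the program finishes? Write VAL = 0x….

0: ✓ CMP  NZCV=1010
1: ✓ ADDCS  r0←0x31
2: · MOVVS
3: ✓ MOVNE  r0←0xa0
4: ✓ CMP  NZCV=0010
5: · SUBCC
6: · ADDCC

VAL = 0xfd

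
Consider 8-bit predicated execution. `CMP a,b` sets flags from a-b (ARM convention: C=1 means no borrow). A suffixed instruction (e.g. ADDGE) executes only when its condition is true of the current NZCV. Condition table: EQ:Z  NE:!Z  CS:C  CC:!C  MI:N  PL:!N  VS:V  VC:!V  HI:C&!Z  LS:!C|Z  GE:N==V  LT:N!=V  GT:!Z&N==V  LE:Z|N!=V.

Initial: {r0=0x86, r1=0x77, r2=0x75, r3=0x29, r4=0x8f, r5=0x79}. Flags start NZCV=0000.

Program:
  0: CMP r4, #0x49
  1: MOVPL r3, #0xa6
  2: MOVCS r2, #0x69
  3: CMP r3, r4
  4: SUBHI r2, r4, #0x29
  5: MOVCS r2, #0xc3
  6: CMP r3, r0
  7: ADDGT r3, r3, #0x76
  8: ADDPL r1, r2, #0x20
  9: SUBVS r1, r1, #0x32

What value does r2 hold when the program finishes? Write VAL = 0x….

[0] flags=0011 → (cmp)
[1] flags=0011 PL?T → r3=0xa6
[2] flags=0011 CS?T → r2=0x69
[3] flags=0010 → (cmp)
[4] flags=0010 HI?T → r2=0x66
[5] flags=0010 CS?T → r2=0xc3
[6] flags=0010 → (cmp)
[7] flags=0010 GT?T → r3=0x1c
[8] flags=0010 PL?T → r1=0xe3
[9] flags=0010 VS?F → skip

VAL = 0xc3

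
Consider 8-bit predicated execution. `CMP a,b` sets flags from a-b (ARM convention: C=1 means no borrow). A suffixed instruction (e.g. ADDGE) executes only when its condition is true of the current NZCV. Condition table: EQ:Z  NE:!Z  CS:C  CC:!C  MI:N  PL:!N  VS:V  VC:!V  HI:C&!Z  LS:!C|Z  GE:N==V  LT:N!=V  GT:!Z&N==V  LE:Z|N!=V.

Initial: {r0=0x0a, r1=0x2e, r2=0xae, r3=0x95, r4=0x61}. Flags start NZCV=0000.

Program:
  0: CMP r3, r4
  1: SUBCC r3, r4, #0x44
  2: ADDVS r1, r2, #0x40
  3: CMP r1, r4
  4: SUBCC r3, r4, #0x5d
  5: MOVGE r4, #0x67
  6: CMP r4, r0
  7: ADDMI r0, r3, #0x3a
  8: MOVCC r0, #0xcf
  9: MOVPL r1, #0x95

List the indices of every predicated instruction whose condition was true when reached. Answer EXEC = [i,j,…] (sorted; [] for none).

0: ✓ CMP  NZCV=0011
1: · SUBCC
2: ✓ ADDVS  r1←0xee
3: ✓ CMP  NZCV=1010
4: · SUBCC
5: · MOVGE
6: ✓ CMP  NZCV=0010
7: · ADDMI
8: · MOVCC
9: ✓ MOVPL  r1←0x95

EXEC = [2,9]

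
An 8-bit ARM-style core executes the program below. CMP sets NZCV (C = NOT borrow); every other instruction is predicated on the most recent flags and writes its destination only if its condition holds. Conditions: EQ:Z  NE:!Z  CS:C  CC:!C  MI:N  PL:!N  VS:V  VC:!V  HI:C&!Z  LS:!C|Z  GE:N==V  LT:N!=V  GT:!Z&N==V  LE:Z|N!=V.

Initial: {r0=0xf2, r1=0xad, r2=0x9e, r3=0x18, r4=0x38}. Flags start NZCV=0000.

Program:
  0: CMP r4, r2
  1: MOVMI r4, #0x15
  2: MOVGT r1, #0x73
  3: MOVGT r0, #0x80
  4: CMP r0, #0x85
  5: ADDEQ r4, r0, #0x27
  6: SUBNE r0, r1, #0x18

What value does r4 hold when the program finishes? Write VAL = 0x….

VAL = 0x15

[0] flags=1001 → (cmp)
[1] flags=1001 MI?T → r4=0x15
[2] flags=1001 GT?T → r1=0x73
[3] flags=1001 GT?T → r0=0x80
[4] flags=1000 → (cmp)
[5] flags=1000 EQ?F → skip
[6] flags=1000 NE?T → r0=0x5b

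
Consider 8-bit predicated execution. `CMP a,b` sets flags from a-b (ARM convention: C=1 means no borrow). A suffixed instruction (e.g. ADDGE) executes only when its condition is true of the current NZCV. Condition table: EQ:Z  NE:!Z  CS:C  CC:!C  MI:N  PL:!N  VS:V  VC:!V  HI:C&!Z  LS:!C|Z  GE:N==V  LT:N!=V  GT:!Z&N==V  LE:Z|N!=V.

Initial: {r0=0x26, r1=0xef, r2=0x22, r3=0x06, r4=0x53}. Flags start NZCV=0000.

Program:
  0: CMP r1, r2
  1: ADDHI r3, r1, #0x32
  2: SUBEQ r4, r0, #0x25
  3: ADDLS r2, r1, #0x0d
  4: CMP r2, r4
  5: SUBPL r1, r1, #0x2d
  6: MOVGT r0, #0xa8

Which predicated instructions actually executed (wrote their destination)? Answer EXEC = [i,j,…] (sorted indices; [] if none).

EXEC = [1]

0: ✓ CMP  NZCV=1010
1: ✓ ADDHI  r3←0x21
2: · SUBEQ
3: · ADDLS
4: ✓ CMP  NZCV=1000
5: · SUBPL
6: · MOVGT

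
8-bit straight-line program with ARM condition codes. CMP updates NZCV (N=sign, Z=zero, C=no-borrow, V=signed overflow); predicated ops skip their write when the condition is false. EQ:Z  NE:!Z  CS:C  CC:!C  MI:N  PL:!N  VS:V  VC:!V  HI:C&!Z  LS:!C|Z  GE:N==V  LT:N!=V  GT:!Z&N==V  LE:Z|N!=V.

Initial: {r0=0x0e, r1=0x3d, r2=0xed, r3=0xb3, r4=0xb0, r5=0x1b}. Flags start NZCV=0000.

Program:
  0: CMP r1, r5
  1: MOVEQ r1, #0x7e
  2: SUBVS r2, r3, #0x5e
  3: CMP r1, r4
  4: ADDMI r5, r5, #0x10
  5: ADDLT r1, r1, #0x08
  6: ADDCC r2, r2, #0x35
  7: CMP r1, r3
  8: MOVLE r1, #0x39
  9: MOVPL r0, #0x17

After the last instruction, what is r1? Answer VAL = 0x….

[0] flags=0010 → (cmp)
[1] flags=0010 EQ?F → skip
[2] flags=0010 VS?F → skip
[3] flags=1001 → (cmp)
[4] flags=1001 MI?T → r5=0x2b
[5] flags=1001 LT?F → skip
[6] flags=1001 CC?T → r2=0x22
[7] flags=1001 → (cmp)
[8] flags=1001 LE?F → skip
[9] flags=1001 PL?F → skip

VAL = 0x3d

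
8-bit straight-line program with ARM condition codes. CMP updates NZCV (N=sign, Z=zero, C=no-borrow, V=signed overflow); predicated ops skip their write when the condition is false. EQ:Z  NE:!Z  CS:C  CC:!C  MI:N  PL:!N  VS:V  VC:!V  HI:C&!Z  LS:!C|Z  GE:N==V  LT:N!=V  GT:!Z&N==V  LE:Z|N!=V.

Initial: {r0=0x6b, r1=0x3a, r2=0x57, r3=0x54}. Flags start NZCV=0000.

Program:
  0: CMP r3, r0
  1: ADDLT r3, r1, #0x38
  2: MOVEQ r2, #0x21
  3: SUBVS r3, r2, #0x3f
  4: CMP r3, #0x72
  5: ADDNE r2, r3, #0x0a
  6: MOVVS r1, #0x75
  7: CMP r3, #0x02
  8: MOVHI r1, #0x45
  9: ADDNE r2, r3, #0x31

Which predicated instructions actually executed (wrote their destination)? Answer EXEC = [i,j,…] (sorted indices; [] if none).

EXEC = [1,8,9]

[0] flags=1000 → (cmp)
[1] flags=1000 LT?T → r3=0x72
[2] flags=1000 EQ?F → skip
[3] flags=1000 VS?F → skip
[4] flags=0110 → (cmp)
[5] flags=0110 NE?F → skip
[6] flags=0110 VS?F → skip
[7] flags=0010 → (cmp)
[8] flags=0010 HI?T → r1=0x45
[9] flags=0010 NE?T → r2=0xa3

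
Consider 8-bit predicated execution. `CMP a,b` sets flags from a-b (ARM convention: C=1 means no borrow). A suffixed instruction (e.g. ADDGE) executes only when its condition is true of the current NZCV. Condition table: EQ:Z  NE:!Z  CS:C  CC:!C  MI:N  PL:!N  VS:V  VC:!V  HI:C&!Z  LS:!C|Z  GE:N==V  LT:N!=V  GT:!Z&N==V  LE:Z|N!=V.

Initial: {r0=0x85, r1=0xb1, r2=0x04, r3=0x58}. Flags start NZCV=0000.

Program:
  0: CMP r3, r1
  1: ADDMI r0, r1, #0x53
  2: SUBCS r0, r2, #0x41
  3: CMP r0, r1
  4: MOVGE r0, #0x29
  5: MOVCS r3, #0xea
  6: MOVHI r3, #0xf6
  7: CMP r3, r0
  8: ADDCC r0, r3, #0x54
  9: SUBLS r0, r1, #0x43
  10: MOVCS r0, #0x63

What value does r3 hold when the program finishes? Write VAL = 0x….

VAL = 0x58

0: ✓ CMP  NZCV=1001
1: ✓ ADDMI  r0←0x04
2: · SUBCS
3: ✓ CMP  NZCV=0000
4: ✓ MOVGE  r0←0x29
5: · MOVCS
6: · MOVHI
7: ✓ CMP  NZCV=0010
8: · ADDCC
9: · SUBLS
10: ✓ MOVCS  r0←0x63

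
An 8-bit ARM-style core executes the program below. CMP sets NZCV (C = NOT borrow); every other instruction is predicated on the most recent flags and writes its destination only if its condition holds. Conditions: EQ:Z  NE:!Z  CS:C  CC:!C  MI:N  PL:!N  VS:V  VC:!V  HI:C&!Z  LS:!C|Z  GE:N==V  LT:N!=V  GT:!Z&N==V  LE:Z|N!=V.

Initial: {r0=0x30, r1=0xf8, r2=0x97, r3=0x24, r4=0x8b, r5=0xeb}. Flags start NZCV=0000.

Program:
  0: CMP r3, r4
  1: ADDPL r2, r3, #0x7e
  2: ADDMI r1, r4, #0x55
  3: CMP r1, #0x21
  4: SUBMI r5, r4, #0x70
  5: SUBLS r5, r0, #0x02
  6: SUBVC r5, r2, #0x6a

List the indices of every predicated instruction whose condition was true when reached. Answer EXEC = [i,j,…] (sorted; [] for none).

EXEC = [2,4,6]

0: ✓ CMP  NZCV=1001
1: · ADDPL
2: ✓ ADDMI  r1←0xe0
3: ✓ CMP  NZCV=1010
4: ✓ SUBMI  r5←0x1b
5: · SUBLS
6: ✓ SUBVC  r5←0x2d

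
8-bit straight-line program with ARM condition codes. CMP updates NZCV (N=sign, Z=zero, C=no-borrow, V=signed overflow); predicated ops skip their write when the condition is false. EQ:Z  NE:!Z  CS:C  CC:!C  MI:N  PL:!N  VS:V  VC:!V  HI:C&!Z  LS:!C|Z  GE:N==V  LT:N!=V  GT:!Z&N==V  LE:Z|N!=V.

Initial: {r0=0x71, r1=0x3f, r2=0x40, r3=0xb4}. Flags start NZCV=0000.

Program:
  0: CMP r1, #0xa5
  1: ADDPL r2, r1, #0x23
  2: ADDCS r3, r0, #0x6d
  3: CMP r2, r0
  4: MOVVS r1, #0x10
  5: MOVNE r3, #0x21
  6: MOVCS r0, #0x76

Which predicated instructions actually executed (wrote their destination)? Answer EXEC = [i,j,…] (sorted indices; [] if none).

[0] flags=1001 → (cmp)
[1] flags=1001 PL?F → skip
[2] flags=1001 CS?F → skip
[3] flags=1000 → (cmp)
[4] flags=1000 VS?F → skip
[5] flags=1000 NE?T → r3=0x21
[6] flags=1000 CS?F → skip

EXEC = [5]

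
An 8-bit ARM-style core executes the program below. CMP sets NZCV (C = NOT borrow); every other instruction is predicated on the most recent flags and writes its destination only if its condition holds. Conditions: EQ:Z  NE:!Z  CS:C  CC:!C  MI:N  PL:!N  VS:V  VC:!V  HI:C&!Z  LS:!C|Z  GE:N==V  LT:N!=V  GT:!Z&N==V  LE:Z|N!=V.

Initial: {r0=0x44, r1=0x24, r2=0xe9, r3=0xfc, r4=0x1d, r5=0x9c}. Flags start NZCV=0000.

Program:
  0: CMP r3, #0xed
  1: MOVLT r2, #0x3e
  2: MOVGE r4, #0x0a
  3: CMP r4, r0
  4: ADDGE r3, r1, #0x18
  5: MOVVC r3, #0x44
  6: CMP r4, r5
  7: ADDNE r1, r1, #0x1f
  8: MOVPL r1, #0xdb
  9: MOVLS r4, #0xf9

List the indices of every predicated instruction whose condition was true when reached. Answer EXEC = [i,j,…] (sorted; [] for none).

0: ✓ CMP  NZCV=0010
1: · MOVLT
2: ✓ MOVGE  r4←0x0a
3: ✓ CMP  NZCV=1000
4: · ADDGE
5: ✓ MOVVC  r3←0x44
6: ✓ CMP  NZCV=0000
7: ✓ ADDNE  r1←0x43
8: ✓ MOVPL  r1←0xdb
9: ✓ MOVLS  r4←0xf9

EXEC = [2,5,7,8,9]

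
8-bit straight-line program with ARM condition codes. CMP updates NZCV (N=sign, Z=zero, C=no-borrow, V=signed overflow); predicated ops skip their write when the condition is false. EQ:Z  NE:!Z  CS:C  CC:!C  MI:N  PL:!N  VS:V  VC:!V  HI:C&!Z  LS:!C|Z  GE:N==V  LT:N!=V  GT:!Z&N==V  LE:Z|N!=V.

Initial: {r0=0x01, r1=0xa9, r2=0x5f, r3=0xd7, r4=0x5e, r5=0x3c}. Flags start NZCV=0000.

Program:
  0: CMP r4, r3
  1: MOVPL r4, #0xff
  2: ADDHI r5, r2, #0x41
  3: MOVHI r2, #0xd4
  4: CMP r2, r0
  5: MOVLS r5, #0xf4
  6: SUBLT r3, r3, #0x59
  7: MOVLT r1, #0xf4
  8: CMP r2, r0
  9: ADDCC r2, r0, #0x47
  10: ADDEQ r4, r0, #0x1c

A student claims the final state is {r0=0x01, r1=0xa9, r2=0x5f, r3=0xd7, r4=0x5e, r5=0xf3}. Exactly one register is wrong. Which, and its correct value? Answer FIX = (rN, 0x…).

0: ✓ CMP  NZCV=1001
1: · MOVPL
2: · ADDHI
3: · MOVHI
4: ✓ CMP  NZCV=0010
5: · MOVLS
6: · SUBLT
7: · MOVLT
8: ✓ CMP  NZCV=0010
9: · ADDCC
10: · ADDEQ

FIX = (r5, 0x3c)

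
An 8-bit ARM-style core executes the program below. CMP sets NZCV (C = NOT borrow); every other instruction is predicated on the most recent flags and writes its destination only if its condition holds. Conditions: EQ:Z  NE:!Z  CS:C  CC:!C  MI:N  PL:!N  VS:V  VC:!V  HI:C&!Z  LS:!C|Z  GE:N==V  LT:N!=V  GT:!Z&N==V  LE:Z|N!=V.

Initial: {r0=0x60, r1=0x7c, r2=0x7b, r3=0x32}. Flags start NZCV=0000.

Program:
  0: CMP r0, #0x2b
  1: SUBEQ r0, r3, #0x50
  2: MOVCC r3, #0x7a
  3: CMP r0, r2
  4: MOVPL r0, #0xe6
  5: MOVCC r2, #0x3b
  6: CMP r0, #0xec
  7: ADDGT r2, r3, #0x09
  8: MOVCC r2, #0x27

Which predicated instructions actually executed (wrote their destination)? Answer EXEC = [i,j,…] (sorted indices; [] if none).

[0] flags=0010 → (cmp)
[1] flags=0010 EQ?F → skip
[2] flags=0010 CC?F → skip
[3] flags=1000 → (cmp)
[4] flags=1000 PL?F → skip
[5] flags=1000 CC?T → r2=0x3b
[6] flags=0000 → (cmp)
[7] flags=0000 GT?T → r2=0x3b
[8] flags=0000 CC?T → r2=0x27

EXEC = [5,7,8]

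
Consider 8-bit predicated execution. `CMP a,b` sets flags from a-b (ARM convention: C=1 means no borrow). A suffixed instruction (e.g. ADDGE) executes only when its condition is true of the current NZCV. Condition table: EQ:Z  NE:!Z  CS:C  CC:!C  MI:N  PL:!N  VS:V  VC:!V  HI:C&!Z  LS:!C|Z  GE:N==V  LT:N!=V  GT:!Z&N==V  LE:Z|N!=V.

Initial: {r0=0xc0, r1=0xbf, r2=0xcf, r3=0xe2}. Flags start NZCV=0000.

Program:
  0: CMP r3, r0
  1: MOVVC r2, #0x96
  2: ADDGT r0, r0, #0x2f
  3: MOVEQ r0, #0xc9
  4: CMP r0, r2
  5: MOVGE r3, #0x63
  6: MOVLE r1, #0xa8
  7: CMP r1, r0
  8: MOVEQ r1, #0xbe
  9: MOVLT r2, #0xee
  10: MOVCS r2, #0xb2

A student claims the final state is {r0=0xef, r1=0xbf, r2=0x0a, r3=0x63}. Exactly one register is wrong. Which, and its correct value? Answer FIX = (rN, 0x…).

0: ✓ CMP  NZCV=0010
1: ✓ MOVVC  r2←0x96
2: ✓ ADDGT  r0←0xef
3: · MOVEQ
4: ✓ CMP  NZCV=0010
5: ✓ MOVGE  r3←0x63
6: · MOVLE
7: ✓ CMP  NZCV=1000
8: · MOVEQ
9: ✓ MOVLT  r2←0xee
10: · MOVCS

FIX = (r2, 0xee)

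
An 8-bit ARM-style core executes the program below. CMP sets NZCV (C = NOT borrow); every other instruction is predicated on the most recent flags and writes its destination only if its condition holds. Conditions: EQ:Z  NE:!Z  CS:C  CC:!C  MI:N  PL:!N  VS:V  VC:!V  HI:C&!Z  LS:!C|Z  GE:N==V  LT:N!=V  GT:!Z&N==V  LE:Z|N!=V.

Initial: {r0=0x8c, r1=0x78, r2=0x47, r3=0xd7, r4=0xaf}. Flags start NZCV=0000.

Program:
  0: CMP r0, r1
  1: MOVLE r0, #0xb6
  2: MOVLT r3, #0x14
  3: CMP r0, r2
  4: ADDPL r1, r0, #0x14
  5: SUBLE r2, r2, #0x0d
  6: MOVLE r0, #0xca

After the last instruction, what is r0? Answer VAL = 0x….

VAL = 0xca

0: ✓ CMP  NZCV=0011
1: ✓ MOVLE  r0←0xb6
2: ✓ MOVLT  r3←0x14
3: ✓ CMP  NZCV=0011
4: ✓ ADDPL  r1←0xca
5: ✓ SUBLE  r2←0x3a
6: ✓ MOVLE  r0←0xca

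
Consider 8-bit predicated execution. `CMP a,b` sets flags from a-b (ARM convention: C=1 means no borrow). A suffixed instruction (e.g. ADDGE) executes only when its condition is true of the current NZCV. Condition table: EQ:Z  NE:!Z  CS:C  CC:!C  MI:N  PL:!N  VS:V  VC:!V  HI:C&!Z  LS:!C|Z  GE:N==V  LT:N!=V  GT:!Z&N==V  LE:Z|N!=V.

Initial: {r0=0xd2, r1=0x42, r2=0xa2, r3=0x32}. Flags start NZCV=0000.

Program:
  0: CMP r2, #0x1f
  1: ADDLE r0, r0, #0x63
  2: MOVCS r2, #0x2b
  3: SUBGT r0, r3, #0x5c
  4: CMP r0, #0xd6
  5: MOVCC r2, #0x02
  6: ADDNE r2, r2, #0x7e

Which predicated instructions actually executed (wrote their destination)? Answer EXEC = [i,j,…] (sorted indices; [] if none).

EXEC = [1,2,5,6]

[0] flags=1010 → (cmp)
[1] flags=1010 LE?T → r0=0x35
[2] flags=1010 CS?T → r2=0x2b
[3] flags=1010 GT?F → skip
[4] flags=0000 → (cmp)
[5] flags=0000 CC?T → r2=0x02
[6] flags=0000 NE?T → r2=0x80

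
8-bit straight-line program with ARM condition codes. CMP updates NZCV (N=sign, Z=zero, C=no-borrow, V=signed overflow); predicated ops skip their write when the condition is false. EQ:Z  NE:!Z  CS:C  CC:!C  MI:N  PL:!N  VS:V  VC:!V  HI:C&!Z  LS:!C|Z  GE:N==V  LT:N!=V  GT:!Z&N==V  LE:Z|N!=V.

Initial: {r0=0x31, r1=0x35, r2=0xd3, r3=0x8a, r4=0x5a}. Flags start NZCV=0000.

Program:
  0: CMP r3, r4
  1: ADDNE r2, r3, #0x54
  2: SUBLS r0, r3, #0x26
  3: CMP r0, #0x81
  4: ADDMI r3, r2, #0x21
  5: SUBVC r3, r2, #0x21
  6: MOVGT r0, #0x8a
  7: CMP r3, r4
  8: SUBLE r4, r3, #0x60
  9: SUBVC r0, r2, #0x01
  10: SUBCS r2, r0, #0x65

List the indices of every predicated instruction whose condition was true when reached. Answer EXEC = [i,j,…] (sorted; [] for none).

0: ✓ CMP  NZCV=0011
1: ✓ ADDNE  r2←0xde
2: · SUBLS
3: ✓ CMP  NZCV=1001
4: ✓ ADDMI  r3←0xff
5: · SUBVC
6: ✓ MOVGT  r0←0x8a
7: ✓ CMP  NZCV=1010
8: ✓ SUBLE  r4←0x9f
9: ✓ SUBVC  r0←0xdd
10: ✓ SUBCS  r2←0x78

EXEC = [1,4,6,8,9,10]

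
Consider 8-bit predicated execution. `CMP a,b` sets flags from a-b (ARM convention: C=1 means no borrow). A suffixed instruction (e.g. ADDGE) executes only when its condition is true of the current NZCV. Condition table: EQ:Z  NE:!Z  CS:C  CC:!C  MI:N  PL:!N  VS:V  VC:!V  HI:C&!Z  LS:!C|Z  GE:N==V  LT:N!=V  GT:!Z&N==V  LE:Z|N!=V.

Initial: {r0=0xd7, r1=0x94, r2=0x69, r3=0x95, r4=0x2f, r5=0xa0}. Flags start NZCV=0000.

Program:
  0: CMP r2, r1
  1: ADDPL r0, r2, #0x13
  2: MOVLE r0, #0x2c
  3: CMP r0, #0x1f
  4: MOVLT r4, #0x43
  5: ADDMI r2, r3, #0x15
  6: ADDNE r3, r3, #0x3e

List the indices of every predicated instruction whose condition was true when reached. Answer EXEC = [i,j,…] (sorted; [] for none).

[0] flags=1001 → (cmp)
[1] flags=1001 PL?F → skip
[2] flags=1001 LE?F → skip
[3] flags=1010 → (cmp)
[4] flags=1010 LT?T → r4=0x43
[5] flags=1010 MI?T → r2=0xaa
[6] flags=1010 NE?T → r3=0xd3

EXEC = [4,5,6]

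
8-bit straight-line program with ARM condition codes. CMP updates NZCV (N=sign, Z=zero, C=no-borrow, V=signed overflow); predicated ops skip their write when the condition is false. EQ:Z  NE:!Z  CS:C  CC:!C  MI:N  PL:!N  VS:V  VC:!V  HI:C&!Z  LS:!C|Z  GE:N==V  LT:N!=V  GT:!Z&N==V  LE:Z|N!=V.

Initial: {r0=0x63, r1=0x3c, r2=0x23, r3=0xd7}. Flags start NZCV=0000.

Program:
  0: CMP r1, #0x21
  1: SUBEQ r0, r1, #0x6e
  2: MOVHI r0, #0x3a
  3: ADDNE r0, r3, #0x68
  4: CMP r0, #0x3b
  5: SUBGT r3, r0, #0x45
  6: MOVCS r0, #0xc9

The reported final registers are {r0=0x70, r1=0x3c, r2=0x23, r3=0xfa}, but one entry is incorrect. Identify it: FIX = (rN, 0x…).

0: ✓ CMP  NZCV=0010
1: · SUBEQ
2: ✓ MOVHI  r0←0x3a
3: ✓ ADDNE  r0←0x3f
4: ✓ CMP  NZCV=0010
5: ✓ SUBGT  r3←0xfa
6: ✓ MOVCS  r0←0xc9

FIX = (r0, 0xc9)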